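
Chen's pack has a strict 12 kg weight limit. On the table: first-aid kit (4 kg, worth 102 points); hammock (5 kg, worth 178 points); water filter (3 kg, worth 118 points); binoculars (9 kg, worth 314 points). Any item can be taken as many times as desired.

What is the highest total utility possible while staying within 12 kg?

The ratio ordering already packs tightly: 4×water filter, 12 kg, 472.
Nothing else within 12 kg beats 472.

472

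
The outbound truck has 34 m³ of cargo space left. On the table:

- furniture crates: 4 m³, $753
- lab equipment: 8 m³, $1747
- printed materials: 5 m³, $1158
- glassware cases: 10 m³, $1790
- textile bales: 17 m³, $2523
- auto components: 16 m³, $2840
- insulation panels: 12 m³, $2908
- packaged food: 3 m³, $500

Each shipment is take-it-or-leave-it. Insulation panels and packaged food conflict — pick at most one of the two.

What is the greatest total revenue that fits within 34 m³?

7198

Furniture crates + lab equipment + glassware cases + insulation panels uses 34 of the 34 m³ and totals 7198.
No other feasible combination exceeds 7198.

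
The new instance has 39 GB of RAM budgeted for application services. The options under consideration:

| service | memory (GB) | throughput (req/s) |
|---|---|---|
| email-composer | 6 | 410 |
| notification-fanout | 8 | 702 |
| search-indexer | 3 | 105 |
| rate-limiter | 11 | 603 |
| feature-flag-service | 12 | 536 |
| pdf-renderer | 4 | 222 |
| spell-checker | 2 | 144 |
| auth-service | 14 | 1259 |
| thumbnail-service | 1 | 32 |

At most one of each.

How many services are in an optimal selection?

4

Optimal total is 2974.
For example email-composer + notification-fanout + rate-limiter + auth-service achieves it, using 39 GB.
Any selection reaching 2974 contains exactly 4 services.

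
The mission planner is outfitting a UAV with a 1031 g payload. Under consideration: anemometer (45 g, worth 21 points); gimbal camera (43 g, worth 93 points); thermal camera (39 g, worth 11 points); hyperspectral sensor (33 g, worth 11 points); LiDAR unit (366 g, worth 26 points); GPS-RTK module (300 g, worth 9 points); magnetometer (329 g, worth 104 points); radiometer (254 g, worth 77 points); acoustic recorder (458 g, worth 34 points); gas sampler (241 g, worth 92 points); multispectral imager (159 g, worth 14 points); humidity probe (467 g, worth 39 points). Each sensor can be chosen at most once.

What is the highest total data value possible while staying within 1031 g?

Taking anemometer + gimbal camera + thermal camera + hyperspectral sensor + magnetometer + radiometer + gas sampler: 984 g used, 409 in data value.
No other feasible combination exceeds 409.

409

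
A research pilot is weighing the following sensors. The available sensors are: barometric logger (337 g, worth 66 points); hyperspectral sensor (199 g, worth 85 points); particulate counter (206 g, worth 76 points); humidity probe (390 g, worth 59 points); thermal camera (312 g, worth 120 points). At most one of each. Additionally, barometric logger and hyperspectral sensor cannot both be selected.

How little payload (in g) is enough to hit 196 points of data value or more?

511

Minimise g subject to total data value ≥ 196.
hyperspectral sensor + thermal camera: 205 data value at 511 g.
Any bundle with less than 511 g falls short of 196.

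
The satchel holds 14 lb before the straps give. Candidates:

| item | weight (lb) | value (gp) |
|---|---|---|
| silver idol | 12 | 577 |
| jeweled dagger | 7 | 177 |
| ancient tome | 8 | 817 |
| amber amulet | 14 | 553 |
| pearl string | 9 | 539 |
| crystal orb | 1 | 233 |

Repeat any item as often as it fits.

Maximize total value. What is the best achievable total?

3262

Density check — crystal orb 233.00, ancient tome 102.12, pearl string 59.89 are the best per lb.
14×crystal orb uses 14 of the 14 lb and totals 3262.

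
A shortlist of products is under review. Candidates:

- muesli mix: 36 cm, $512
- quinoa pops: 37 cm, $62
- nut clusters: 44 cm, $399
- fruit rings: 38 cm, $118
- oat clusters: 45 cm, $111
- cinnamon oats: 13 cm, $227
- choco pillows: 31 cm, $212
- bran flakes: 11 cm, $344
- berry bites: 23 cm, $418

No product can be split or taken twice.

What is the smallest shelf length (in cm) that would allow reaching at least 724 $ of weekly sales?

Look for the lowest-shelf combination reaching 724.
bran flakes + berry bites reaches 762 using 34 cm.
Below 34 cm the best achievable stays under 724.

34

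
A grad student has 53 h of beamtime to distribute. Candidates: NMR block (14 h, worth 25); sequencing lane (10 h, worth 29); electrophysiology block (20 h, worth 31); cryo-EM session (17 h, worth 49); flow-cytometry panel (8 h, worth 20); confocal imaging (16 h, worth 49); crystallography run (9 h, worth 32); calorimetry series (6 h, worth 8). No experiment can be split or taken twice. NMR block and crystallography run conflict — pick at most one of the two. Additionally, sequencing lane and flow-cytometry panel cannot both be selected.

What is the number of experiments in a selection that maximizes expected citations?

The maximum expected citations within 53 h is 159.
One optimal bundle: sequencing lane + cryo-EM session + confocal imaging + crystallography run (52 h).
All optima have 4 experiments.

4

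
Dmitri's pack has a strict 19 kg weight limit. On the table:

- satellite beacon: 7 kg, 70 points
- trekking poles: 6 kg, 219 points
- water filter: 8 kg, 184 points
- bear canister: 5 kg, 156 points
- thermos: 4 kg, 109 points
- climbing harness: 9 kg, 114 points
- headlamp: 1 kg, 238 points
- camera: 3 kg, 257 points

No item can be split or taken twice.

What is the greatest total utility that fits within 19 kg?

979

Density check — headlamp 238.00, camera 85.67, trekking poles 36.50 are the best per kg.
Trekking poles + bear canister + thermos + headlamp + camera uses 19 of the 19 kg and totals 979.
The closest alternative, trekking poles + water filter + headlamp + camera, reaches only 898.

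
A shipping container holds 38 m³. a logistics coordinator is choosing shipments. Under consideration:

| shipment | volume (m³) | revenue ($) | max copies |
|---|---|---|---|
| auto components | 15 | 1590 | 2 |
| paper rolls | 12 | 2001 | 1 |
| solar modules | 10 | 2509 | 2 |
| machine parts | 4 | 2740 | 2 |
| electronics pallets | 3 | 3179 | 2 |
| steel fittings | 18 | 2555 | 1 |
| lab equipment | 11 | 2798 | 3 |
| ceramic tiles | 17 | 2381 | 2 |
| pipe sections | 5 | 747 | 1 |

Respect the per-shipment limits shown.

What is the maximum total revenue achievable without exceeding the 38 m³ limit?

17434

The ratio ordering already packs tightly: 2×machine parts + 2×electronics pallets + 2×lab equipment, 36 m³, 17434.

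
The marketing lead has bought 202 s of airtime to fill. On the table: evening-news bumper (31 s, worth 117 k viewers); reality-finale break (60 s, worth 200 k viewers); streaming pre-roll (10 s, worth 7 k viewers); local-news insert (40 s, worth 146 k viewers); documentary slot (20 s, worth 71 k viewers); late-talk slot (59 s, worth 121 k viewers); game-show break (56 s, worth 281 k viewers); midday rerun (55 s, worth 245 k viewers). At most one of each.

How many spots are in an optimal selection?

Best achievable expected reach is 860.
One optimal bundle: evening-news bumper + local-news insert + documentary slot + game-show break + midday rerun (202 s).
Every optimal selection uses 5 spots.

5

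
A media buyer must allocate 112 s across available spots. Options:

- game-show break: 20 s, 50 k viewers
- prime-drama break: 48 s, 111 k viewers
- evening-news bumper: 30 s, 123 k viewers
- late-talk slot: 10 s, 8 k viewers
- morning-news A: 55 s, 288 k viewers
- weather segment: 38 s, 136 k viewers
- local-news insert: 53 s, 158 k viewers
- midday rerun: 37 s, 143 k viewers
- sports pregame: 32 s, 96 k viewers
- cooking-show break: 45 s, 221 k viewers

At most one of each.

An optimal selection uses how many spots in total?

Best achievable expected reach is 517.
late-talk slot + morning-news A + cooking-show break hits 517 at 110 s.
Every optimal selection uses 3 spots.

3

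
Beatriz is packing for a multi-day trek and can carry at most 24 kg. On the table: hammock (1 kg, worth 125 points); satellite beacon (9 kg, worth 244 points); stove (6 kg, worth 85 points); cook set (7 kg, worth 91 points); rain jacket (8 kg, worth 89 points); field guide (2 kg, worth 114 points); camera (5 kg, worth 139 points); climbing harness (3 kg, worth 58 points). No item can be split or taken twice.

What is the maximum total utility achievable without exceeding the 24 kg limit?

713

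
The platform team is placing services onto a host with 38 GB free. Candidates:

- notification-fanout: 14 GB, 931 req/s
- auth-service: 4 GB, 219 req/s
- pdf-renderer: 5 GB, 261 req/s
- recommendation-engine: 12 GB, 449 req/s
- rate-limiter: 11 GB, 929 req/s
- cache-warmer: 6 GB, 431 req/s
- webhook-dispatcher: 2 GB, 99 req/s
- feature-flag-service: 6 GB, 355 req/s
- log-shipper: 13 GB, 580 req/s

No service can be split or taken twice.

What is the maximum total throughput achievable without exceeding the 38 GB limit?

2651

Density check — rate-limiter 84.45, cache-warmer 71.83, notification-fanout 66.50 are the best per GB.
Greedy by ratio would take notification-fanout + rate-limiter + cache-warmer + feature-flag-service: 37 GB used, total 2646.
The 6 GB tied up in feature-flag-service is better spent on pdf-renderer + webhook-dispatcher — total rises to 2651 (38 GB).
The closest alternative, notification-fanout + rate-limiter + cache-warmer + feature-flag-service, reaches only 2646.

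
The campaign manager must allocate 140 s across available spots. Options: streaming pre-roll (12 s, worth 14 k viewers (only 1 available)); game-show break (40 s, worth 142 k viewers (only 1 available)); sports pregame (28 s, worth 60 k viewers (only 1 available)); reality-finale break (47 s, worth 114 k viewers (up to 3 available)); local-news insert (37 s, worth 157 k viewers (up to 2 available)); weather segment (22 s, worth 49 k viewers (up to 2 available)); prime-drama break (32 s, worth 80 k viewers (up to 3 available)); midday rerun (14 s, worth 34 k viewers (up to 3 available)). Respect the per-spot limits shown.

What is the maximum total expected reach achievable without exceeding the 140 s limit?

Ranking by ratio (expected reach/s): local-news insert 4.24, game-show break 3.55, prime-drama break 2.50.
A density-first pass picks streaming pre-roll + game-show break + 2×local-news insert + midday rerun — 504 at 140 s.
The 26 s tied up in streaming pre-roll and midday rerun is better spent on weather segment — total rises to 505 (136 s).
No other feasible combination exceeds 505.

505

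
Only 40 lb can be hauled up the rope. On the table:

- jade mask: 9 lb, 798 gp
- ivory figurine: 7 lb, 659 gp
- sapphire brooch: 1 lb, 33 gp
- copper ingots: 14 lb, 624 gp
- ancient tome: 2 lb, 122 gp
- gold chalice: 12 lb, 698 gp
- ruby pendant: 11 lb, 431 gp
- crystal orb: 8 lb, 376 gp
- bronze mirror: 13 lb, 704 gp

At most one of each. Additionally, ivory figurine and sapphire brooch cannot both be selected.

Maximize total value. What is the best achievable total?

2659

Taking jade mask + ivory figurine + ancient tome + crystal orb + bronze mirror: 39 lb used, 2659 in value.
The closest alternative, jade mask + ivory figurine + ancient tome + gold chalice + crystal orb, reaches only 2653.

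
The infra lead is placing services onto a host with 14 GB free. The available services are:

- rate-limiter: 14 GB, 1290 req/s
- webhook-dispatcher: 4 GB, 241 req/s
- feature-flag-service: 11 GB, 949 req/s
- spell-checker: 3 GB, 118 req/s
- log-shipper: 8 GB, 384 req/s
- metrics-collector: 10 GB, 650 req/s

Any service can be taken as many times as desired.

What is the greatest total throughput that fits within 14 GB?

The ratio ordering already packs tightly: rate-limiter, 14 GB, 1290.

1290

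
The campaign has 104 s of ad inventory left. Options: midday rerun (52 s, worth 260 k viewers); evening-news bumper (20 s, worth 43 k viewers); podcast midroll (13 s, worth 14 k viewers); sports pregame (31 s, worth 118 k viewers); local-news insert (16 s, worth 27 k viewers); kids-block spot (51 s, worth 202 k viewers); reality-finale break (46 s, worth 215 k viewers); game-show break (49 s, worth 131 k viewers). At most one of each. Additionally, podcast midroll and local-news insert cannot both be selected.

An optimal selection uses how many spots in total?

2

Best achievable expected reach is 475.
One optimal bundle: midday rerun + reality-finale break (98 s).
Every optimal selection uses 2 spots.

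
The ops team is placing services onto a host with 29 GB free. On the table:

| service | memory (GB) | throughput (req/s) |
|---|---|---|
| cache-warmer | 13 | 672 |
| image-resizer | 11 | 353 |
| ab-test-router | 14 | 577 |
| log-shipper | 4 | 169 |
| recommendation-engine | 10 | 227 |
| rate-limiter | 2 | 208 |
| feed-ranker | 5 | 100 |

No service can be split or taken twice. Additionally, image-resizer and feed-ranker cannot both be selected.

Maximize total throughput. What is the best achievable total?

1457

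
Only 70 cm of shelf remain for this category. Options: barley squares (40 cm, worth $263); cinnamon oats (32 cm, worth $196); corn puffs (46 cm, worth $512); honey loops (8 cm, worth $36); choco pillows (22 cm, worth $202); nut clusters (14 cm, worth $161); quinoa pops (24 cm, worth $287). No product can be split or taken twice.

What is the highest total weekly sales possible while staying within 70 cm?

799

Ranking by ratio (weekly sales/cm): quinoa pops 11.96, nut clusters 11.50, corn puffs 11.13.
Filling by ratio: honey loops + choco pillows + nut clusters + quinoa pops for 686, with 2 cm left unused.
The 44 cm tied up in honey loops and choco pillows and nut clusters is better spent on corn puffs — total rises to 799 (70 cm).
The closest alternative, corn puffs + choco pillows, reaches only 714.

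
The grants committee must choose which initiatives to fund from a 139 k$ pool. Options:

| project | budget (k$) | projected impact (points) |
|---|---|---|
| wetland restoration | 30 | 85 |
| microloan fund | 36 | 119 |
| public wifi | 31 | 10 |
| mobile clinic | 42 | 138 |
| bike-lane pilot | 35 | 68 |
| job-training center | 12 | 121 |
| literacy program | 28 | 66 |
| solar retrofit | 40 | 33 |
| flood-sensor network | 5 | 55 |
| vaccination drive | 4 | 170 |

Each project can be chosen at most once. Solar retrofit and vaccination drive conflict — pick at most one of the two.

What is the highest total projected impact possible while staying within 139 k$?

688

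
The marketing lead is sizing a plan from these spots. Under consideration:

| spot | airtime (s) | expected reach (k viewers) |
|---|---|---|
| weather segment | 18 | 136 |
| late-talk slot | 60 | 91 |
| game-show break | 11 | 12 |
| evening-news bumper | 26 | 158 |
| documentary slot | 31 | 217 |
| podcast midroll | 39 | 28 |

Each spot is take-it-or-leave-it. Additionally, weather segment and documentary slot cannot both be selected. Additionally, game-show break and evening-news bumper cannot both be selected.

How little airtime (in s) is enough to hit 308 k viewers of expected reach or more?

Look for the lowest-airtime combination reaching 308.
Taking evening-news bumper + documentary slot gives 375 (≥ 308) for 57 s.
No combination under 57 s hits 308.

57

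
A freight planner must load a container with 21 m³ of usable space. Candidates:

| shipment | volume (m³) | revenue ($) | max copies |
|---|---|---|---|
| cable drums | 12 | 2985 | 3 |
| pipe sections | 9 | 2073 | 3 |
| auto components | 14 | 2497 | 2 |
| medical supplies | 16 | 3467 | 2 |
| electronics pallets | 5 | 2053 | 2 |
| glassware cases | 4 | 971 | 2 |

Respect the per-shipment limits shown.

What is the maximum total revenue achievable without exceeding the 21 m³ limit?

Greedy by ratio would take 2×electronics pallets + 2×glassware cases: 18 m³ used, total 6048.
Replace 2×glassware cases with pipe sections: the trade gains 131 net, giving 6179 at 19 m³.
The spare 2 m³ is too small for any remaining shipment, and no exchange beats 6179.

6179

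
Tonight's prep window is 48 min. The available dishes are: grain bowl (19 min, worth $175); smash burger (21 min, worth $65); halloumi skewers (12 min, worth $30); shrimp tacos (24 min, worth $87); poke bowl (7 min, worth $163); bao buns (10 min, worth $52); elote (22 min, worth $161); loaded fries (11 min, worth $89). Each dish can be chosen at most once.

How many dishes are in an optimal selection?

3

Best achievable profit is 499.
grain bowl + poke bowl + elote hits 499 at 48 min.
Any selection reaching 499 contains exactly 3 dishes.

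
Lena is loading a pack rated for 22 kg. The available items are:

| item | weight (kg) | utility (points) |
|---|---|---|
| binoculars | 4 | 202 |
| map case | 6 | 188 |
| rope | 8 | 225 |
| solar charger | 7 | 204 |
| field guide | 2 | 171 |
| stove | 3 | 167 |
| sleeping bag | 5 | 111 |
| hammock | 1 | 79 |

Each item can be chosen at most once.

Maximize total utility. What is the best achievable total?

The ratio heuristic lands on binoculars + map case + field guide + stove + sleeping bag + hammock (918) but leaves 1 kg idle.
Replace map case with solar charger: the trade gains 16 net, giving 934 at 22 kg.
The closest alternative, binoculars + map case + solar charger + field guide + stove, reaches only 932.

934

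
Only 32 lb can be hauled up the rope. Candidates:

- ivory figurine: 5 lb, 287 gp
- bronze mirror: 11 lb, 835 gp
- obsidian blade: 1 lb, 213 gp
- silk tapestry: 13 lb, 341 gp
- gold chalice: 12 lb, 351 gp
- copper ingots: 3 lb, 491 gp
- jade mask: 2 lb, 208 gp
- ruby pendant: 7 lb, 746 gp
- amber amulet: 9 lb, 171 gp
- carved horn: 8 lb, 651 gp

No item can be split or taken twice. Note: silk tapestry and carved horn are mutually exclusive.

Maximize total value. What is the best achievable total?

3144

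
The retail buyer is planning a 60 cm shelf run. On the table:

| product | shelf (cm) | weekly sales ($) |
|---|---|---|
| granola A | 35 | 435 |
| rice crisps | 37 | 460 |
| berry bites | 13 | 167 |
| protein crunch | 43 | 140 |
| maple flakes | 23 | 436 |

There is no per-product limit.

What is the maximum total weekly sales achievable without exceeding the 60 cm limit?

1039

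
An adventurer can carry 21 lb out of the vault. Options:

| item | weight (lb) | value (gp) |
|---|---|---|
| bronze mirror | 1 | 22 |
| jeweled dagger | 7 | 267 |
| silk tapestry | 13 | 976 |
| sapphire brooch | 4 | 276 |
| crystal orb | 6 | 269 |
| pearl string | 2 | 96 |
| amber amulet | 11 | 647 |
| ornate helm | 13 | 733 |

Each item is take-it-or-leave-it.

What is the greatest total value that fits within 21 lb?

The ratio ordering already packs tightly: bronze mirror + silk tapestry + sapphire brooch + pearl string, 20 lb, 1370.
That's the maximum — no swap from here does better than 1370.

1370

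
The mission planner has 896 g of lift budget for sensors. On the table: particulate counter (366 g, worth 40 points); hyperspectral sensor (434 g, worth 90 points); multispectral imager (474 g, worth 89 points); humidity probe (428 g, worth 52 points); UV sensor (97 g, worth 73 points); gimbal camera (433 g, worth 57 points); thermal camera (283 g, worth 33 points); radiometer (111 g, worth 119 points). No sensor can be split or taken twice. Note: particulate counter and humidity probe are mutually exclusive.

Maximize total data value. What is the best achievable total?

282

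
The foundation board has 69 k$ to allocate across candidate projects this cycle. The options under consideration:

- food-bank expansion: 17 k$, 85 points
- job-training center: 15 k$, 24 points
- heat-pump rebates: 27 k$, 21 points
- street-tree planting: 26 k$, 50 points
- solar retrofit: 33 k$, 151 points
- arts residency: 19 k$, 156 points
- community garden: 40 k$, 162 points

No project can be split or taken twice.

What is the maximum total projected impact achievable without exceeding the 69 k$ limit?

392

Food-bank expansion + solar retrofit + arts residency uses 69 of the 69 k$ and totals 392.
Next best is job-training center + solar retrofit + arts residency at 331 (67 k$) — short by 61.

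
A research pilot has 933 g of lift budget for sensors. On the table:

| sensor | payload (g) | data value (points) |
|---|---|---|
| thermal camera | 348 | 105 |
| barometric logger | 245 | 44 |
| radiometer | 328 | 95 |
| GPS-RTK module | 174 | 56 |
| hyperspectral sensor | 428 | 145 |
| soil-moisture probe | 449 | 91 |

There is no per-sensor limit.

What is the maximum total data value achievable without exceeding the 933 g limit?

Taking the top-ratio sensors first gives 2×hyperspectral sensor for 290 (856 g).
Replace hyperspectral sensor with radiometer + GPS-RTK module: the trade gains 6 net, giving 296 at 930 g.
The spare 3 g is too small for any remaining sensor, and no exchange beats 296.

296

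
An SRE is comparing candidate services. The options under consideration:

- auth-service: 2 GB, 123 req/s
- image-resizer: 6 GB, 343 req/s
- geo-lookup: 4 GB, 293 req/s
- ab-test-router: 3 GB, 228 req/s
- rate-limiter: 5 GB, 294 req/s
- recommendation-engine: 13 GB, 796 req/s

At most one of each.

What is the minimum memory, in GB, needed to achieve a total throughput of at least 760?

12

Look for the lowest-memory combination reaching 760.
geo-lookup + ab-test-router + rate-limiter reaches 815 using 12 GB.
Any bundle with less than 12 GB falls short of 760.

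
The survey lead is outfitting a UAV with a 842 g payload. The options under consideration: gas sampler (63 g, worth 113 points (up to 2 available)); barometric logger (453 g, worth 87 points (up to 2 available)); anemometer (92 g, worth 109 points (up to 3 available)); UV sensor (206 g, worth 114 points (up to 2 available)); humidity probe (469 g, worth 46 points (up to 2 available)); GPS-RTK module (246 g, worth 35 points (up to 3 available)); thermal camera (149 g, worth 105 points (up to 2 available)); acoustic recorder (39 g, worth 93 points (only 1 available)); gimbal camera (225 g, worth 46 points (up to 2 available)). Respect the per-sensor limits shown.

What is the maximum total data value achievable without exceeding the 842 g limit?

865

Density check — acoustic recorder 2.38, gas sampler 1.79, anemometer 1.18, thermal camera 0.70 are the best per g.
Greedy by ratio would take 2×gas sampler + 3×anemometer + 2×thermal camera + acoustic recorder: 739 g used, total 856.
Replace thermal camera with UV sensor: the trade gains 9 net, giving 865 at 796 g.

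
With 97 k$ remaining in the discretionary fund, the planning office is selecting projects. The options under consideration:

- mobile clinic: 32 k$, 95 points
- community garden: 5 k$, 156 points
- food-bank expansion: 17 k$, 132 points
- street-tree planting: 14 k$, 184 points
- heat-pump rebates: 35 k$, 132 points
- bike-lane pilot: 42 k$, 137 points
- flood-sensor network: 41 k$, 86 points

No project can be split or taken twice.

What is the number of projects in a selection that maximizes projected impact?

4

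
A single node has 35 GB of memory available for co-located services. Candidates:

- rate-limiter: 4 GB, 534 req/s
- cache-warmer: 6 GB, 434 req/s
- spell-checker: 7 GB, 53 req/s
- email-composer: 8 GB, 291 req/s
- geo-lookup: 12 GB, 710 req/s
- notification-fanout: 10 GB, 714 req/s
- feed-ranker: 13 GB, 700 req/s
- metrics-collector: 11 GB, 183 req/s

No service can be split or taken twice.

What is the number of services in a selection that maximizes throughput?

4

Optimal total is 2392.
One optimal bundle: rate-limiter + cache-warmer + geo-lookup + notification-fanout (32 GB).
Every optimal selection uses 4 services.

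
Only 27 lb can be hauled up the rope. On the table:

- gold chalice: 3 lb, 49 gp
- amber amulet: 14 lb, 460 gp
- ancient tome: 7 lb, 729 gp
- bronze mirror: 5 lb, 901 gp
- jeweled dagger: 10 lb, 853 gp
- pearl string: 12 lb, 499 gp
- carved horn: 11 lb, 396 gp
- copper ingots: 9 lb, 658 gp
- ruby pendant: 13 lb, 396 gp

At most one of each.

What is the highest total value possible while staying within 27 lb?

Gold chalice + ancient tome + bronze mirror + jeweled dagger uses 25 of the 27 lb and totals 2532.

2532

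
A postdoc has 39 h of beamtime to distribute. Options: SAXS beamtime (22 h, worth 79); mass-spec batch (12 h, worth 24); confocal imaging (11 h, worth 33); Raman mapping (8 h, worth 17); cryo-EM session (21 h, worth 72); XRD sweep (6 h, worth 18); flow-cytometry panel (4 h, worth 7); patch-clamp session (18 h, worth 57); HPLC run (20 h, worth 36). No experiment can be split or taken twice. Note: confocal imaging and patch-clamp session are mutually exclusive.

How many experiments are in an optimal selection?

3

The maximum expected citations within 39 h is 130.
One optimal bundle: SAXS beamtime + confocal imaging + XRD sweep (39 h).
All optima have 3 experiments.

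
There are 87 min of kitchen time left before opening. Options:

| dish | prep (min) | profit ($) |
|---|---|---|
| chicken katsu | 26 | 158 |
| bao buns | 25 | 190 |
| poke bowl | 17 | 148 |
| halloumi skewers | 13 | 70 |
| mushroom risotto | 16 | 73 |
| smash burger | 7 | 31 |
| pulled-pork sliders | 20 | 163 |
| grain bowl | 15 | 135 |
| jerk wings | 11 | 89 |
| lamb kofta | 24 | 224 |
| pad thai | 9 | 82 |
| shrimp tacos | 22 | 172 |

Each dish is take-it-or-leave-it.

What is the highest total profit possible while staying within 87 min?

761

Taking the top-ratio dishes first gives poke bowl + pulled-pork sliders + grain bowl + lamb kofta + pad thai for 752 (85 min).
The 20 min tied up in pulled-pork sliders is better spent on shrimp tacos — total rises to 761 (87 min).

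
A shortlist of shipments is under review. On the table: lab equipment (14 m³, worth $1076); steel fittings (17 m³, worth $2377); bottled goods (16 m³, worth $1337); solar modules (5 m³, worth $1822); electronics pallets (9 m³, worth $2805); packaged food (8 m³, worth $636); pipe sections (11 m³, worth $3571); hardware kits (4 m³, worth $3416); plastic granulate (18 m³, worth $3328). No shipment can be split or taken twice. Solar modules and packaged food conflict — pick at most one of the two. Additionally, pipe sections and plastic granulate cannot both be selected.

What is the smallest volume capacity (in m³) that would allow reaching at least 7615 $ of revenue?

18

Need the lightest bundle worth ≥ 7615.
solar modules + electronics pallets + hardware kits: 8043 revenue at 18 m³.
Below 18 m³ the best achievable stays under 7615.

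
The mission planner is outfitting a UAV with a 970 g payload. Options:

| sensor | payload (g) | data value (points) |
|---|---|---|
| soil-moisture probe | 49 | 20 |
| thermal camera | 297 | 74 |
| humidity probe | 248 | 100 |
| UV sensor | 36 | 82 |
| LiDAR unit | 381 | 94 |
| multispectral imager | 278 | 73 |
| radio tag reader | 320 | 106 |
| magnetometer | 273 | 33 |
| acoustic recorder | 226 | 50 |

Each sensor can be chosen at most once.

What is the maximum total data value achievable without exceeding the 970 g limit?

382

Ranking by ratio (data value/g): UV sensor 2.28, soil-moisture probe 0.41, humidity probe 0.40.
Taking the top-ratio sensors first gives soil-moisture probe + humidity probe + UV sensor + multispectral imager + radio tag reader for 381 (931 g).
Dropping multispectral imager frees 278 g; slotting in thermal camera (297 g) lifts the total to 382 at 950 g.
No other feasible combination exceeds 382.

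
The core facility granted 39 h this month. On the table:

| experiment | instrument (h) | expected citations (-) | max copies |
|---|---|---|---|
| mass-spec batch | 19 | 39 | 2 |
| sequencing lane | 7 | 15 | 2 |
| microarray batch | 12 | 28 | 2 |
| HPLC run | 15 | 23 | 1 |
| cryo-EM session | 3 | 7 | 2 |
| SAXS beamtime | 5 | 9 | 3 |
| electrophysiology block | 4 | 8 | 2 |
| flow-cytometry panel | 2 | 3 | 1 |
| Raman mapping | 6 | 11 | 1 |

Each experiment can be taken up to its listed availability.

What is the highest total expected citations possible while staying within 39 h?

Ranking by ratio (expected citations/h): microarray batch 2.33, cryo-EM session 2.33, sequencing lane 2.14.
The ratio ordering already packs tightly: sequencing lane + 2×microarray batch + 2×cryo-EM session + flow-cytometry panel, 39 h, 88.
Nothing else within 39 h beats 88.

88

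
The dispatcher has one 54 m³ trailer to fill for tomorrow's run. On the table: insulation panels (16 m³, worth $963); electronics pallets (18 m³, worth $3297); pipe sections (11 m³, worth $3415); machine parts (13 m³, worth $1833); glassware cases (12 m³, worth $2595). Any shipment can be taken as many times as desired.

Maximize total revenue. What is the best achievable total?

By revenue per m³: pipe sections 310.45, glassware cases 216.25, electronics pallets 183.17, machine parts 141.00 lead.
Taking 4×pipe sections: 44 m³ used, 13660 in revenue.
The spare 10 m³ is too small for any remaining shipment, and no exchange beats 13660.

13660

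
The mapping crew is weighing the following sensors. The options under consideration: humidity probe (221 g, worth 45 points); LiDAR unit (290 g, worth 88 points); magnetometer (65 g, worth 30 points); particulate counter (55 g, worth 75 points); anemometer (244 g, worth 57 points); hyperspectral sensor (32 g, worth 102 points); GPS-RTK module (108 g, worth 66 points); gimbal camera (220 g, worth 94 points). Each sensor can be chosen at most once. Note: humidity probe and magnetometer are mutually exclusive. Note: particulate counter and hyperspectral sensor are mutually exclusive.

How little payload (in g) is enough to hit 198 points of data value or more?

205

Need the lightest bundle worth ≥ 198.
magnetometer + hyperspectral sensor + GPS-RTK module reaches 198 using 205 g.
No combination under 205 g hits 198.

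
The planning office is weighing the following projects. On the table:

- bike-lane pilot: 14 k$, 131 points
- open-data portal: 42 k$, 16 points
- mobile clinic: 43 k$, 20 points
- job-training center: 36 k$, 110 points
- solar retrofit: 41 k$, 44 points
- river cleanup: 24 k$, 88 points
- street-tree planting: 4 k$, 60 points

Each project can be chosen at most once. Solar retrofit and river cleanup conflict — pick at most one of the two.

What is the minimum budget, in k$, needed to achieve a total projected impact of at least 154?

18

Need the lightest bundle worth ≥ 154.
bike-lane pilot + street-tree planting reaches 191 using 18 k$.
No combination under 18 k$ hits 154.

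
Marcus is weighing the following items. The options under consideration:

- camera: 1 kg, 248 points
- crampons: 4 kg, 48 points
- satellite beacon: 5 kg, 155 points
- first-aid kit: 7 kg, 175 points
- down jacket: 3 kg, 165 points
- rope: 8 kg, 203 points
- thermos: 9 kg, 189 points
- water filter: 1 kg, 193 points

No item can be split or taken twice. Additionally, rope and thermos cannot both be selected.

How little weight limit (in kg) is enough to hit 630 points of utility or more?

Look for the lowest-weight combination reaching 630.
camera + crampons + down jacket + water filter: 654 utility at 9 kg.
Any bundle with less than 9 kg falls short of 630.

9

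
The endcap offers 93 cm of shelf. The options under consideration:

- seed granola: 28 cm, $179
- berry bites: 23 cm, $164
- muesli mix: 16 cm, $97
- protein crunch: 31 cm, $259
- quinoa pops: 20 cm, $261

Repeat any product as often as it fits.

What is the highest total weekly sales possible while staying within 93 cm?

By weekly sales per cm: quinoa pops 13.05, protein crunch 8.35, berry bites 7.13 lead.
Taking 4×quinoa pops: 80 cm used, 1044 in weekly sales.

1044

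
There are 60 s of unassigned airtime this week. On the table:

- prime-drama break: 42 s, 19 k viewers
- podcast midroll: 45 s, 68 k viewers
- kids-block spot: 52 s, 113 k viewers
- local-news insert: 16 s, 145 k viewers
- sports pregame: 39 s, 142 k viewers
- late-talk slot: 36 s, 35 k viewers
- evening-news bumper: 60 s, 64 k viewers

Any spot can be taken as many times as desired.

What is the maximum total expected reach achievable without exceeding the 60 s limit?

435

By expected reach per s: local-news insert 9.06, sports pregame 3.64, kids-block spot 2.17 lead.
Taking 3×local-news insert: 48 s used, 435 in expected reach.
The spare 12 s is too small for any remaining spot, and no exchange beats 435.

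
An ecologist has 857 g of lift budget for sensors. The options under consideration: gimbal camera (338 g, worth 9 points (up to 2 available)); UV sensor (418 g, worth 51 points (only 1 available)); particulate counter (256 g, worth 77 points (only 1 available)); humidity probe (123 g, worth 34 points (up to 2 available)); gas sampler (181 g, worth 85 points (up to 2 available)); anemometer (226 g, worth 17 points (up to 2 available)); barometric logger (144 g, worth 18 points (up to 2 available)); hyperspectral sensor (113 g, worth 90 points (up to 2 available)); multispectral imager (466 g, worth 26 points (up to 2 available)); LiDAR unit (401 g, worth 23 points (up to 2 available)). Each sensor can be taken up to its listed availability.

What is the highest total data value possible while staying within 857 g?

Best packing: particulate counter + 2×gas sampler + 2×hyperspectral sensor — 844 g, 427 total.
Nothing else within 857 g beats 427.

427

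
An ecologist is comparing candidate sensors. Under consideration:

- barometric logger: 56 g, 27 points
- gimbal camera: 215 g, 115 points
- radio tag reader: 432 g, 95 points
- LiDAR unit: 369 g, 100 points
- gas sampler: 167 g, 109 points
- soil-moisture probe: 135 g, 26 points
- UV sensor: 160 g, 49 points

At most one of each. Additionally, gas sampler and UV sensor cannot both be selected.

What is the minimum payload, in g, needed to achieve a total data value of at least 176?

Minimise g subject to total data value ≥ 176.
Taking gimbal camera + gas sampler gives 224 (≥ 176) for 382 g.
Below 382 g the best achievable stays under 176.

382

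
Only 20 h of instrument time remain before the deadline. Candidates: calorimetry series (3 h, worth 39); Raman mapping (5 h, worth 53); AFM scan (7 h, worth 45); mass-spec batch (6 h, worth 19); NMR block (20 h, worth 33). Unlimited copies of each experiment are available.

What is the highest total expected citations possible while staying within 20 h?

Ranking by ratio (expected citations/h): calorimetry series 13.00, Raman mapping 10.60, AFM scan 6.43.
Greedy by ratio would take 6×calorimetry series: 18 h used, total 234.
Replace calorimetry series with Raman mapping: the trade gains 14 net, giving 248 at 20 h.

248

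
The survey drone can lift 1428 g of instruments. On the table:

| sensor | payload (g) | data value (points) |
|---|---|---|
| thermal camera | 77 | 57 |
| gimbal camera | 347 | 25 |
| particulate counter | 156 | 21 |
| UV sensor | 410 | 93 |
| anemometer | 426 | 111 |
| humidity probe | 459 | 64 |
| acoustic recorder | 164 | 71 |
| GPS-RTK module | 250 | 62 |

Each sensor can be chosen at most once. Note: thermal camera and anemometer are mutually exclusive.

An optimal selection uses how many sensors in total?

5

Best achievable data value is 358.
One optimal bundle: particulate counter + UV sensor + anemometer + acoustic recorder + GPS-RTK module (1406 g).
Every optimal selection uses 5 sensors.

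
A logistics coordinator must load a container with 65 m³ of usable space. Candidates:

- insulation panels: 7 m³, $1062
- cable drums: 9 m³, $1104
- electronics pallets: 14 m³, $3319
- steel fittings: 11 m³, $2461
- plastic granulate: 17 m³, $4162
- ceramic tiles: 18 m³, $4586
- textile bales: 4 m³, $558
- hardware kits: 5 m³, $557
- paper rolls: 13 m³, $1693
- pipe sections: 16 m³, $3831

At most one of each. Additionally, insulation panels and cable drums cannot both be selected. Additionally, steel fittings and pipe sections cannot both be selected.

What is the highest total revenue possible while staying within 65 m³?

15898

Taking electronics pallets + plastic granulate + ceramic tiles + pipe sections: 65 m³ used, 15898 in revenue.
Every other selection either busts 65 m³ or breaks a pairing rule or fails to beat 15898.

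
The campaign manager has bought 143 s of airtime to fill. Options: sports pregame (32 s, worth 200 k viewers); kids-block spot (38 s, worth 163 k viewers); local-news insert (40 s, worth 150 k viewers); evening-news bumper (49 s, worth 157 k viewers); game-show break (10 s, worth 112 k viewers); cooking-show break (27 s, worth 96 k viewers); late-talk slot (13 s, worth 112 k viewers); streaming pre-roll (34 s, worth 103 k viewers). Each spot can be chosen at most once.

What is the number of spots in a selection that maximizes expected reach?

The maximum expected reach within 143 s is 744.
sports pregame + kids-block spot + evening-news bumper + game-show break + late-talk slot hits 744 at 142 s.
Any selection reaching 744 contains exactly 5 spots.

5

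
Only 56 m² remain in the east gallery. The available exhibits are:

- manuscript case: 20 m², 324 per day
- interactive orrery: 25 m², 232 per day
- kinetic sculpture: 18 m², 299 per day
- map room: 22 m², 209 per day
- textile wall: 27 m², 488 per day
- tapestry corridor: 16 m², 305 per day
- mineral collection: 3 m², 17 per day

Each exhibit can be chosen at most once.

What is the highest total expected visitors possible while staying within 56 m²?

928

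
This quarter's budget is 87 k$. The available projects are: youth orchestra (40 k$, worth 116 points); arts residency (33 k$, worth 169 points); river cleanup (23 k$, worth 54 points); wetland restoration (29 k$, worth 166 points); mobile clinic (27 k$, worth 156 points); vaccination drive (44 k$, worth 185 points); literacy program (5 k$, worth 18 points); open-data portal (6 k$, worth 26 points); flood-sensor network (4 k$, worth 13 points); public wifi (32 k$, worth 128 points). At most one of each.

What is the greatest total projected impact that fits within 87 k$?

A density-first pass picks wetland restoration + mobile clinic + literacy program + open-data portal + flood-sensor network — 379 at 71 k$.
Replace literacy program and flood-sensor network with river cleanup: the trade gains 23 net, giving 402 at 85 k$.
Every other selection either busts 87 k$ or fails to beat 402.

402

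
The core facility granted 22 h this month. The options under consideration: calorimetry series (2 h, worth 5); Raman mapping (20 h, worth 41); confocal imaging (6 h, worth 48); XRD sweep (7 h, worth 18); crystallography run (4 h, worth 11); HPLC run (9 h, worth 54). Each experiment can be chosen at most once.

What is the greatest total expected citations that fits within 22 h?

Ranking by ratio (expected citations/h): confocal imaging 8.00, HPLC run 6.00, crystallography run 2.75, XRD sweep 2.57.
Taking the top-ratio experiments first gives calorimetry series + confocal imaging + crystallography run + HPLC run for 118 (21 h).
Dropping calorimetry series and crystallography run frees 6 h; slotting in XRD sweep (7 h) lifts the total to 120 at 22 h.
An exhaustive check of the 64 subsets confirms 120.

120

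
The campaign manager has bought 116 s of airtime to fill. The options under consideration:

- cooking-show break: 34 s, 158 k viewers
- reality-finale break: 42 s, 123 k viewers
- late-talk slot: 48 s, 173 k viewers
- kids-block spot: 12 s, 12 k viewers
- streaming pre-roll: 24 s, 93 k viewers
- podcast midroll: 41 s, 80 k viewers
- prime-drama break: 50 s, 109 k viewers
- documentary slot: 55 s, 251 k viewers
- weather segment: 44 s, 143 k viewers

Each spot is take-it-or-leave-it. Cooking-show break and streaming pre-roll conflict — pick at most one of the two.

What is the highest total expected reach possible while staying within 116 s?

436

Best packing: late-talk slot + kids-block spot + documentary slot — 115 s, 436 total.
No other feasible combination exceeds 436.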